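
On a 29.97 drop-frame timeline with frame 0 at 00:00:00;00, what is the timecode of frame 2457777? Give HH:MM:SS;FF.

Each 10-minute DF block holds 10 × 60 × 30 − 9 × 2 = 17982 frames. 2457777 ÷ 17982 → 136 full blocks, remainder 12225.
Within the partial block the first minute is 1800 frames and each further minute 1798, so 6 further minute boundaries passed. Total skipped labels = 18 × 136 + 2 × 6 = 2460.
Non-drop label index = 2457777 + 2460 = 2460237; at 30 labels/s that is 22:46:47:27, i.e. DF 22:46:47;27.

22:46:47;27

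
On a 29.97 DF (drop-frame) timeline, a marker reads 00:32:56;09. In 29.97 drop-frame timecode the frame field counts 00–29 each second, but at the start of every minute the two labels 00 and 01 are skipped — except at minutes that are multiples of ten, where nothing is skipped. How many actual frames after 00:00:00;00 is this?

As if non-drop at 30 labels/s: (0 × 3600 + 32 × 60 + 56) × 30 + 9 = 59289.
Minute boundaries passed: 32; those not divisible by 10: 32 − 3 = 29; dropped labels = 2 × 29 = 58.
Actual frame index = 59289 − 58 = 59231.

59231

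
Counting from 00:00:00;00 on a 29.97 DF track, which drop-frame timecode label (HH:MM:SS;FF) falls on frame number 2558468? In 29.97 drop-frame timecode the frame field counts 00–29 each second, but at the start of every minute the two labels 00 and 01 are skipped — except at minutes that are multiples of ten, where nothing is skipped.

Ten DF minutes hold 17982 frames, so frame 2558468 lies in block 142 (frames 2553444–2571425) with 5024 frames into that block.
The block's first minute is 1800 frames and the rest 1798 each; 5024 frames reaches minute 2, so 142 × 18 + 2 × 2 = 2560 labels have been skipped so far.
Adding those back, label number 2558468 + 2560 = 2561028 at 30 labels/s is 85367 s + 18 f = 23 h 42 min 47 s frame 18, i.e. 23:42:47;18.

23:42:47;18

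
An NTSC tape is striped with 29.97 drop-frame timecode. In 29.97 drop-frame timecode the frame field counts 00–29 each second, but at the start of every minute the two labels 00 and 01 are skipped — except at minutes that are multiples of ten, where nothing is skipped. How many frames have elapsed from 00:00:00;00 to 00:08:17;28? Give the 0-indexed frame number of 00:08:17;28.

Complete 10-minute blocks: 0, each 17982 frames → 0.
Remaining 8 whole minutes in the current block: 1800 + 7 × 1798 = 14386 frames.
Within the current minute: 17 × 30 + 28 − 2 = 536 (labels ;00/;01 skipped at this minute). Total = 0 + 14386 + 536 = 14922.

14922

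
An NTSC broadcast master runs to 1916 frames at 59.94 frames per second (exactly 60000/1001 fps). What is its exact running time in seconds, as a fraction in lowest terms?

Running time = 1916 ÷ (60000/1001) = 1916 × 1001/60000 = 479479/15000 s.

479479/15000 seconds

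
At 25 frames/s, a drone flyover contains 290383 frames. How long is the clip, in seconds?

11615.32 seconds

Running time = 290383 / (25) = 11615.32 s.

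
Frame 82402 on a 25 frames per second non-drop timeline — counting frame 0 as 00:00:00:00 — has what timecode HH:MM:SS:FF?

00:54:56:02

82402 ÷ 25 = 3296 full seconds, remainder 2 frames.
3296 s = 0 h 54 min 56 s.
Timecode: 00:54:56:02.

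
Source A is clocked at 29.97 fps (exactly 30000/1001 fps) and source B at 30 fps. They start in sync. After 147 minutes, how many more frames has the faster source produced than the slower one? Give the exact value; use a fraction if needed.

147 min = 8820 s.
A emits 30000/1001 × 8820 = 37800000/143 frames; B emits 30 × 8820 = 264600.
Difference = 37800/143 frames (≈ 264.3357); B is ahead of A.

37800/143 frames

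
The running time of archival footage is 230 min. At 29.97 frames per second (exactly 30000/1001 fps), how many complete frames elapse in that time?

413586 frames

230 min = 13800 s.
Frames = 13800 × 30000/1001 = 414000000/1001 ≈ 413586.4136.
Complete frames: 413586.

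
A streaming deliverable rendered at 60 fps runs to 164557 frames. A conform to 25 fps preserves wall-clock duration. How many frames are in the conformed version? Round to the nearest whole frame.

68565 frames

Frames at target rate = 164557 × (25) / (60) = 822785/12 ≈ 68565.417.
Nearest whole frame: 68565.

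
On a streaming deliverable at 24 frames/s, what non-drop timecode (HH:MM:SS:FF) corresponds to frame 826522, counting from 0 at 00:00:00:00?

09:33:58:10

826522 ÷ 24 = 34438 full seconds, remainder 10 frames.
34438 s = 9 h 33 min 58 s.
Timecode: 09:33:58:10.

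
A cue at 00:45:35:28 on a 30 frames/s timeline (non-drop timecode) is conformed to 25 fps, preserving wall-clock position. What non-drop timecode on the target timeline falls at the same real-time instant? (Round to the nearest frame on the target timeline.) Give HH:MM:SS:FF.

00:45:35:23

Source frame index: (0×3600 + 45×60 + 35) × 30 + 28 = 82078.
Real time: 82078 / (30) = 41039/15 s.
Target frame: (41039/15) × (25) = 205195/3 ≈ 68398.333 → 68398.
At 25 labels/s: frame 68398 → 00:45:35:23.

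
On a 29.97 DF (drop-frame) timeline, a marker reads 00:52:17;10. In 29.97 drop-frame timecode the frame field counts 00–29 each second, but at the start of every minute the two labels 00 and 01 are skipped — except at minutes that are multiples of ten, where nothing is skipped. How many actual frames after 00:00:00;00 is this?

As if non-drop at 30 labels/s: (0 × 3600 + 52 × 60 + 17) × 30 + 10 = 94120.
Minute boundaries passed: 52; those not divisible by 10: 52 − 5 = 47; dropped labels = 2 × 47 = 94.
Actual frame index = 94120 − 94 = 94026.

94026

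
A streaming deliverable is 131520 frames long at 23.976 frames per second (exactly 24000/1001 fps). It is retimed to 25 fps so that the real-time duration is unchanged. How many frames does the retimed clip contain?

Target frames = source frames × (target rate / source rate) = 131520 × (25)/(24000/1001) = 131520 × 1001/960 = 137137.

137137 frames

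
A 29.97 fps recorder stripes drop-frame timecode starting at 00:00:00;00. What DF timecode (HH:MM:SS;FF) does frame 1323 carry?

00:00:44;03

Each 10-minute DF block holds 10 × 60 × 30 − 9 × 2 = 17982 frames. 1323 ÷ 17982 → 0 full blocks, remainder 1323.
Within the partial block the first minute is 1800 frames and each further minute 1798, so 0 further minute boundaries passed. Total skipped labels = 18 × 0 + 2 × 0 = 0.
Non-drop label index = 1323 + 0 = 1323; at 30 labels/s that is 00:00:44:03, i.e. DF 00:00:44;03.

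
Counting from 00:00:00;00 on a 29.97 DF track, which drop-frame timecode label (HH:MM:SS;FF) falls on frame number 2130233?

19:44:38;25

Ten DF minutes hold 17982 frames, so frame 2130233 lies in block 118 (frames 2121876–2139857) with 8357 frames into that block.
The block's first minute is 1800 frames and the rest 1798 each; 8357 frames reaches minute 4, so 118 × 18 + 4 × 2 = 2132 labels have been skipped so far.
Adding those back, label number 2130233 + 2132 = 2132365 at 30 labels/s is 71078 s + 25 f = 19 h 44 min 38 s frame 25, i.e. 19:44:38;25.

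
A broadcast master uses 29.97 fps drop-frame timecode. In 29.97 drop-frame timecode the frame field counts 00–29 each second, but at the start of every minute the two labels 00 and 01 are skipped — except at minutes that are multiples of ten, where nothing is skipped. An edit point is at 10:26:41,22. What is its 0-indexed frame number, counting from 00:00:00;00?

1126924

As if non-drop at 30 labels/s: (10 × 3600 + 26 × 60 + 41) × 30 + 22 = 1128052.
Minute boundaries passed: 626; those not divisible by 10: 626 − 62 = 564; dropped labels = 2 × 564 = 1128.
Actual frame index = 1128052 − 1128 = 1126924.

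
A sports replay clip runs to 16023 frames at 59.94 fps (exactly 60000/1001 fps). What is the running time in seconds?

267.31705 seconds

Running time = 16023 / (60000/1001) = 267.31705 s.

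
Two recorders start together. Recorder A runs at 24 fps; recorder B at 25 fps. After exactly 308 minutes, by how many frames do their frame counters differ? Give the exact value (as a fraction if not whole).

308 min = 18480 s.
A emits 24 × 18480 = 443520 frames; B emits 25 × 18480 = 462000.
Difference = 18480 frames; B is ahead of A.

18480 frames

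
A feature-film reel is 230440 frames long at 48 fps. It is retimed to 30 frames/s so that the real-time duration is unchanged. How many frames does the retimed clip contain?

144025 frames

Frames at target rate = 230440 × (30) / (48) = 144025.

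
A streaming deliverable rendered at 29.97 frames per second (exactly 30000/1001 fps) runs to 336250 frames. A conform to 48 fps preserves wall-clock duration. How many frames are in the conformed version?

Target frames = source frames × (target rate / source rate) = 336250 × (48)/(30000/1001) = 336250 × 1001/625 = 538538.

538538 frames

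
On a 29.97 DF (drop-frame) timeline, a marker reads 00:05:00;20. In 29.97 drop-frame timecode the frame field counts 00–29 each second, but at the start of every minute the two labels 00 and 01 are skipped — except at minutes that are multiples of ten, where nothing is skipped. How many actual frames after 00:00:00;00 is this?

9010

Complete 10-minute blocks: 0, each 17982 frames → 0.
Remaining 5 whole minutes in the current block: 1800 + 4 × 1798 = 8992 frames.
Within the current minute: 0 × 30 + 20 − 2 = 18 (labels ;00/;01 skipped at this minute). Total = 0 + 8992 + 18 = 9010.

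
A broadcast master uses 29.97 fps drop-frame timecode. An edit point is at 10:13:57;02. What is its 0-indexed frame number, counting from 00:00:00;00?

As if non-drop at 30 labels/s: (10 × 3600 + 13 × 60 + 57) × 30 + 2 = 1105112.
Minute boundaries passed: 613; those not divisible by 10: 613 − 61 = 552; dropped labels = 2 × 552 = 1104.
Actual frame index = 1105112 − 1104 = 1104008.

1104008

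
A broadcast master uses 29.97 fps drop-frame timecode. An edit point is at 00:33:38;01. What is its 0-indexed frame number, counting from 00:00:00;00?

60481

Complete 10-minute blocks: 3, each 17982 frames → 53946.
Remaining 3 whole minutes in the current block: 1800 + 2 × 1798 = 5396 frames.
Within the current minute: 38 × 30 + 1 − 2 = 1139 (labels ;00/;01 skipped at this minute). Total = 53946 + 5396 + 1139 = 60481.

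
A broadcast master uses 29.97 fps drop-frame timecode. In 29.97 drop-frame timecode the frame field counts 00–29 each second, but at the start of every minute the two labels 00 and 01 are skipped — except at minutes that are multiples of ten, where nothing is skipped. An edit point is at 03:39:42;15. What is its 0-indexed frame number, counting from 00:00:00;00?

As if non-drop at 30 labels/s: (3 × 3600 + 39 × 60 + 42) × 30 + 15 = 395475.
Minute boundaries passed: 219; those not divisible by 10: 219 − 21 = 198; dropped labels = 2 × 198 = 396.
Actual frame index = 395475 − 396 = 395079.

395079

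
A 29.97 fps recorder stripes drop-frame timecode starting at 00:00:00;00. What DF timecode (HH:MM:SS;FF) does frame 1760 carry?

Ten DF minutes hold 17982 frames, so frame 1760 lies in block 0 (frames 0–17981) with 1760 frames into that block.
The block's first minute is 1800 frames and the rest 1798 each; 1760 frames reaches minute 0, so 0 × 18 + 0 × 2 = 0 labels have been skipped so far.
Adding those back, label number 1760 + 0 = 1760 at 30 labels/s is 58 s + 20 f = 0 h 0 min 58 s frame 20, i.e. 00:00:58;20.

00:00:58;20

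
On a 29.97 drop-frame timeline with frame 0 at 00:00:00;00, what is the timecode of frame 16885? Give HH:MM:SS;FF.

Ten DF minutes hold 17982 frames, so frame 16885 lies in block 0 (frames 0–17981) with 16885 frames into that block.
The block's first minute is 1800 frames and the rest 1798 each; 16885 frames reaches minute 9, so 0 × 18 + 9 × 2 = 18 labels have been skipped so far.
Adding those back, label number 16885 + 18 = 16903 at 30 labels/s is 563 s + 13 f = 0 h 9 min 23 s frame 13, i.e. 00:09:23;13.

00:09:23;13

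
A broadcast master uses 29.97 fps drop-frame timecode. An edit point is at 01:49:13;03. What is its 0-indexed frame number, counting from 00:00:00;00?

196395

As if non-drop at 30 labels/s: (1 × 3600 + 49 × 60 + 13) × 30 + 3 = 196593.
Minute boundaries passed: 109; those not divisible by 10: 109 − 10 = 99; dropped labels = 2 × 99 = 198.
Actual frame index = 196593 − 198 = 196395.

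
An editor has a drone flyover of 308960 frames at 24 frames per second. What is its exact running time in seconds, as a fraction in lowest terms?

Running time = 308960 ÷ (24) = 308960 × 1/24 = 38620/3 s.

38620/3 seconds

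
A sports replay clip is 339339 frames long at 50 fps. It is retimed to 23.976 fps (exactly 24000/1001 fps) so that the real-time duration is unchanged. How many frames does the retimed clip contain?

Target frames = source frames × (target rate / source rate) = 339339 × (24000/1001)/(50) = 339339 × 480/1001 = 162720.

162720 frames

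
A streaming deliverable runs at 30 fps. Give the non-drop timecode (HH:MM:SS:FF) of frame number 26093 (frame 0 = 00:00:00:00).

00:14:29:23

26093 ÷ 30 = 869 full seconds, remainder 23 frames.
869 s = 0 h 14 min 29 s.
Timecode: 00:14:29:23.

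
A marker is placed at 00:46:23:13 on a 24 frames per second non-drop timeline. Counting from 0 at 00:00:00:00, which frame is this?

66805

Total seconds to the label: (0 × 3600 + 46 × 60 + 23) = 2783.
Frame index = 2783 × 24 + 13 = 66805.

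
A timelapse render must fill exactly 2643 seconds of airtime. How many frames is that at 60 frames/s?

158580 frames

Frames = 2643 × 60 = 158580.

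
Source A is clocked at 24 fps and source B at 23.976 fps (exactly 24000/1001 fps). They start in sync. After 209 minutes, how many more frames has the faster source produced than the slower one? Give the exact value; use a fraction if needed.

27360/91 frames

209 min = 12540 s.
A emits 24 × 12540 = 300960 frames; B emits 24000/1001 × 12540 = 27360000/91.
Difference = 27360/91 frames (≈ 300.6593); B is behind A.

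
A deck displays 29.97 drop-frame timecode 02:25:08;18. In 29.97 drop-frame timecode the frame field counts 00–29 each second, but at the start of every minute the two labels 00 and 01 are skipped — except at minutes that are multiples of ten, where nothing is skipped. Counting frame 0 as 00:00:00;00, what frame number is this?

Complete 10-minute blocks: 14, each 17982 frames → 251748.
Remaining 5 whole minutes in the current block: 1800 + 4 × 1798 = 8992 frames.
Within the current minute: 8 × 30 + 18 − 2 = 256 (labels ;00/;01 skipped at this minute). Total = 251748 + 8992 + 256 = 260996.

260996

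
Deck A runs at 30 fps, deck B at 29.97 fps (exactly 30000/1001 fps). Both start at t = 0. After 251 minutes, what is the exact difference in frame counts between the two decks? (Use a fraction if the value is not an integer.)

451800/1001 frames

251 min = 15060 s.
A emits 30 × 15060 = 451800 frames; B emits 30000/1001 × 15060 = 451800000/1001.
Difference = 451800/1001 frames (≈ 451.3487); B is behind A.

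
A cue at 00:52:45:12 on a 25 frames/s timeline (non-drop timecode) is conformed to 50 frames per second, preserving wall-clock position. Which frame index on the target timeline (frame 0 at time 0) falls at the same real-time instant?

frame 158274

Source frame index: (0×3600 + 52×60 + 45) × 25 + 12 = 79137.
Real time: 79137 / (25) = 79137/25 s.
Target frame: (79137/25) × (50) = 158274.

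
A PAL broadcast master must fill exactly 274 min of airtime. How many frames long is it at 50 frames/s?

822000 frames

274 min = 16440 s.
Frames = 16440 × 50 = 822000.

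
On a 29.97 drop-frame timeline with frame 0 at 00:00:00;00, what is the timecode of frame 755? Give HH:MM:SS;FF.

00:00:25;05

Ten DF minutes hold 17982 frames, so frame 755 lies in block 0 (frames 0–17981) with 755 frames into that block.
The block's first minute is 1800 frames and the rest 1798 each; 755 frames reaches minute 0, so 0 × 18 + 0 × 2 = 0 labels have been skipped so far.
Adding those back, label number 755 + 0 = 755 at 30 labels/s is 25 s + 5 f = 0 h 0 min 25 s frame 5, i.e. 00:00:25;05.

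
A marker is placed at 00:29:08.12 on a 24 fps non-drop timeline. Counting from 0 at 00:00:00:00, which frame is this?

41964

Total seconds to the label: (0 × 3600 + 29 × 60 + 8) = 1748.
Frame index = 1748 × 24 + 12 = 41964.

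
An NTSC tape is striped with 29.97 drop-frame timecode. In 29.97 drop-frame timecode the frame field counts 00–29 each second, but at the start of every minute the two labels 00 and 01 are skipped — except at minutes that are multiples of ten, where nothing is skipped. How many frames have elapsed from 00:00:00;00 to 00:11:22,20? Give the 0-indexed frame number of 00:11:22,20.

Complete 10-minute blocks: 1, each 17982 frames → 17982.
Remaining 1 whole minute in the current block: 1800 + 0 × 1798 = 1800 frames.
Within the current minute: 22 × 30 + 20 − 2 = 678 (labels ;00/;01 skipped at this minute). Total = 17982 + 1800 + 678 = 20460.

20460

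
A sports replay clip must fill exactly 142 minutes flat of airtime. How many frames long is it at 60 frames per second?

142 min = 8520 s.
Frames = 8520 × 60 = 511200.

511200 frames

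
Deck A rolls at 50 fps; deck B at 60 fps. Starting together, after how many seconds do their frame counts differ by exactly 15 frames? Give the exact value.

1.5 seconds

The gap grows by |60 − 50| = 10 frames per second.
Time for a 15-frame gap: 15 ÷ (10) = 1.5 s.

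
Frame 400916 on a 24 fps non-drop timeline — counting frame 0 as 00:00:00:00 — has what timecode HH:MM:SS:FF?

400916 ÷ 24 = 16704 full seconds, remainder 20 frames.
16704 s = 4 h 38 min 24 s.
Timecode: 04:38:24:20.

04:38:24:20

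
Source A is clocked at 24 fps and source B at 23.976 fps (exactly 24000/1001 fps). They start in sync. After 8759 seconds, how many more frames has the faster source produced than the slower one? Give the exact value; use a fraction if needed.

A emits 24 × 8759 = 210216 frames; B emits 24000/1001 × 8759 = 210216000/1001.
Difference = 210216/1001 frames (≈ 210.0060); B is behind A.

210216/1001 frames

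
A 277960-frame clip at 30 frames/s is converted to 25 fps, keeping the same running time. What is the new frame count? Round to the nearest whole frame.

231633 frames

Frames at target rate = 277960 × (25) / (30) = 694900/3 ≈ 231633.333.
Nearest whole frame: 231633.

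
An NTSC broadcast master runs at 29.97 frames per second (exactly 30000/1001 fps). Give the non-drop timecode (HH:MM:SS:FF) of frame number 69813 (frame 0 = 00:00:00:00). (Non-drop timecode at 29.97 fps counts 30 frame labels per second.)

69813 ÷ 30 = 2327 full seconds, remainder 3 frames.
2327 s = 0 h 38 min 47 s.
Timecode: 00:38:47:03.

00:38:47:03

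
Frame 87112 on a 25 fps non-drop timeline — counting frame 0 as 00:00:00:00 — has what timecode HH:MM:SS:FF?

87112 ÷ 25 = 3484 full seconds, remainder 12 frames.
3484 s = 0 h 58 min 4 s.
Timecode: 00:58:04:12.

00:58:04:12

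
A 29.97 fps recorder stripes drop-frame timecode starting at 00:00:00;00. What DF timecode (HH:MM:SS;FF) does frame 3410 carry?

Each 10-minute DF block holds 10 × 60 × 30 − 9 × 2 = 17982 frames. 3410 ÷ 17982 → 0 full blocks, remainder 3410.
Within the partial block the first minute is 1800 frames and each further minute 1798, so 1 further minute boundary passed. Total skipped labels = 18 × 0 + 2 × 1 = 2.
Non-drop label index = 3410 + 2 = 3412; at 30 labels/s that is 00:01:53:22, i.e. DF 00:01:53;22.

00:01:53;22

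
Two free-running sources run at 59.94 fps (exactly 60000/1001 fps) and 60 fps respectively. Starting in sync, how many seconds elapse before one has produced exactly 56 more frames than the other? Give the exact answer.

The gap grows by |60 − 60000/1001| = 60/1001 frames per second.
Time for a 56-frame gap: 56 ÷ (60/1001) = 14014/15 s.

14014/15 seconds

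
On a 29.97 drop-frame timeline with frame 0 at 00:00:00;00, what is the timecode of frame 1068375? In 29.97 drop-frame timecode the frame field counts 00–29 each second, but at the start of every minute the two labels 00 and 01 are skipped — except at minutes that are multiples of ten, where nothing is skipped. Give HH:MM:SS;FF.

09:54:08;05

Ten DF minutes hold 17982 frames, so frame 1068375 lies in block 59 (frames 1060938–1078919) with 7437 frames into that block.
The block's first minute is 1800 frames and the rest 1798 each; 7437 frames reaches minute 4, so 59 × 18 + 4 × 2 = 1070 labels have been skipped so far.
Adding those back, label number 1068375 + 1070 = 1069445 at 30 labels/s is 35648 s + 5 f = 9 h 54 min 8 s frame 5, i.e. 09:54:08;05.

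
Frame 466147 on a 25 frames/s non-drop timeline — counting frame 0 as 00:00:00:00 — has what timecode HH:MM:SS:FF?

466147 ÷ 25 = 18645 full seconds, remainder 22 frames.
18645 s = 5 h 10 min 45 s.
Timecode: 05:10:45:22.

05:10:45:22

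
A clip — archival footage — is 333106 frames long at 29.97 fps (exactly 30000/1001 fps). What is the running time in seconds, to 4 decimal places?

Running time = 333106 × 1001/30000 = 166719553/15000 s ≈ 11114.6369 s.

11114.6369 seconds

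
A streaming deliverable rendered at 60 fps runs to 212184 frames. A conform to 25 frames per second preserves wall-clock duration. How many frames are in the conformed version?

Frames at target rate = 212184 × (25) / (60) = 88410.

88410 frames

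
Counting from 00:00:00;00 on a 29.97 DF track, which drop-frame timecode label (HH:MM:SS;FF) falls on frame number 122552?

01:08:09;06

Ten DF minutes hold 17982 frames, so frame 122552 lies in block 6 (frames 107892–125873) with 14660 frames into that block.
The block's first minute is 1800 frames and the rest 1798 each; 14660 frames reaches minute 8, so 6 × 18 + 8 × 2 = 124 labels have been skipped so far.
Adding those back, label number 122552 + 124 = 122676 at 30 labels/s is 4089 s + 6 f = 1 h 8 min 9 s frame 6, i.e. 01:08:09;06.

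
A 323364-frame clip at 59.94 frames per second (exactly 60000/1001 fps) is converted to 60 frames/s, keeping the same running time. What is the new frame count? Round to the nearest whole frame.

323687 frames

Frames at target rate = 323364 × (60) / (60000/1001) = 80921841/250 ≈ 323687.364.
Nearest whole frame: 323687.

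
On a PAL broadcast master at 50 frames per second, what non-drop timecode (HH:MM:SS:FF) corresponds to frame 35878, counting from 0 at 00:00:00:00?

00:11:57:28

35878 ÷ 50 = 717 full seconds, remainder 28 frames.
717 s = 0 h 11 min 57 s.
Timecode: 00:11:57:28.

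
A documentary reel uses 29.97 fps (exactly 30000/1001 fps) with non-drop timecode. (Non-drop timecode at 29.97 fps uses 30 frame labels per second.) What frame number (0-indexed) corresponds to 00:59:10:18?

Total seconds to the label: (0 × 3600 + 59 × 60 + 10) = 3550.
Frame index = 3550 × 30 + 18 = 106518.

frame 106518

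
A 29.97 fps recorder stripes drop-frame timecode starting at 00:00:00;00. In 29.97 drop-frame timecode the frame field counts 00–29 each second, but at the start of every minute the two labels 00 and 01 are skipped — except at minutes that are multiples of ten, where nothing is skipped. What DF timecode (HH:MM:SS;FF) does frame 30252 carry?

Ten DF minutes hold 17982 frames, so frame 30252 lies in block 1 (frames 17982–35963) with 12270 frames into that block.
The block's first minute is 1800 frames and the rest 1798 each; 12270 frames reaches minute 6, so 1 × 18 + 6 × 2 = 30 labels have been skipped so far.
Adding those back, label number 30252 + 30 = 30282 at 30 labels/s is 1009 s + 12 f = 0 h 16 min 49 s frame 12, i.e. 00:16:49;12.

00:16:49;12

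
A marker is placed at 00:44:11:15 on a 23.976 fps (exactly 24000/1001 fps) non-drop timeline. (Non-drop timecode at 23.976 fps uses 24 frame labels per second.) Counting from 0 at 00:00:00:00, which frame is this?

Total seconds to the label: (0 × 3600 + 44 × 60 + 11) = 2651.
Frame index = 2651 × 24 + 15 = 63639.

63639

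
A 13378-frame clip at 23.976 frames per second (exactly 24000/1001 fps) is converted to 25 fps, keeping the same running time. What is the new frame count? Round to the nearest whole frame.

13949 frames

Frames at target rate = 13378 × (25) / (24000/1001) = 6695689/480 ≈ 13949.352.
Nearest whole frame: 13949.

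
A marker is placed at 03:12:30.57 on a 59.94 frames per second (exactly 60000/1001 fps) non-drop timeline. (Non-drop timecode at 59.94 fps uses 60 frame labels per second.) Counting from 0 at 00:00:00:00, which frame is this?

Total seconds to the label: (3 × 3600 + 12 × 60 + 30) = 11550.
Frame index = 11550 × 60 + 57 = 693057.

frame 693057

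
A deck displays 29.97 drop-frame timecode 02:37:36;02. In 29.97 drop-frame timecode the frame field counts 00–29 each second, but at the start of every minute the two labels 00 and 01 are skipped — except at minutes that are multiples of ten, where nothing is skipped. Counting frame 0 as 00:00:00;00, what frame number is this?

283398

Complete 10-minute blocks: 15, each 17982 frames → 269730.
Remaining 7 whole minutes in the current block: 1800 + 6 × 1798 = 12588 frames.
Within the current minute: 36 × 30 + 2 − 2 = 1080 (labels ;00/;01 skipped at this minute). Total = 269730 + 12588 + 1080 = 283398.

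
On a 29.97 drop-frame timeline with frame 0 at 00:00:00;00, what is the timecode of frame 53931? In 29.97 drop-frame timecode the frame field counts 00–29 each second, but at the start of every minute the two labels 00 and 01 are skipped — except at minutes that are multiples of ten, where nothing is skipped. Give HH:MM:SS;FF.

Ten DF minutes hold 17982 frames, so frame 53931 lies in block 2 (frames 35964–53945) with 17967 frames into that block.
The block's first minute is 1800 frames and the rest 1798 each; 17967 frames reaches minute 9, so 2 × 18 + 9 × 2 = 54 labels have been skipped so far.
Adding those back, label number 53931 + 54 = 53985 at 30 labels/s is 1799 s + 15 f = 0 h 29 min 59 s frame 15, i.e. 00:29:59;15.

00:29:59;15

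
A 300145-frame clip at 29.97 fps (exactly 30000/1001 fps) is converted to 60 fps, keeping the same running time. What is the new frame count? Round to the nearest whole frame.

Frames at target rate = 300145 × (60) / (30000/1001) = 60089029/100 ≈ 600890.290.
Nearest whole frame: 600890.

600890 frames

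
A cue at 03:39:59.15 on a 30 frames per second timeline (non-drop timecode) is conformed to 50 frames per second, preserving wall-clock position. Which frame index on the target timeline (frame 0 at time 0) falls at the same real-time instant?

Source frame index: (3×3600 + 39×60 + 59) × 30 + 15 = 395985.
Real time: 395985 / (30) = 26399/2 s.
Target frame: (26399/2) × (50) = 659975.

frame 659975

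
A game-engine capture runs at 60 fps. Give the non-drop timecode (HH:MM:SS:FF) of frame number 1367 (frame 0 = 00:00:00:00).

00:00:22:47

1367 ÷ 60 = 22 full seconds, remainder 47 frames.
22 s = 0 h 0 min 22 s.
Timecode: 00:00:22:47.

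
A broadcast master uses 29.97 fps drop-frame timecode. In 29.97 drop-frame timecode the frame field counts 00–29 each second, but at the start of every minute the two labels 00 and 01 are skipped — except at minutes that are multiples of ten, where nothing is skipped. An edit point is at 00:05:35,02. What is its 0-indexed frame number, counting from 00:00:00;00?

As if non-drop at 30 labels/s: (0 × 3600 + 5 × 60 + 35) × 30 + 2 = 10052.
Minute boundaries passed: 5; those not divisible by 10: 5 − 0 = 5; dropped labels = 2 × 5 = 10.
Actual frame index = 10052 − 10 = 10042.

10042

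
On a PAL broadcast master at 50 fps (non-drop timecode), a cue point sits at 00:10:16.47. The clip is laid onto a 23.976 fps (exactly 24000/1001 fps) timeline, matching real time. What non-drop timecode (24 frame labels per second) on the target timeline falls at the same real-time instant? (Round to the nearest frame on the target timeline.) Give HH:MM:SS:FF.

00:10:16:08

Source frame index: (0×3600 + 10×60 + 16) × 50 + 47 = 30847.
Real time: 30847 / (50) = 30847/50 s.
Target frame: (30847/50) × (24000/1001) = 14806560/1001 ≈ 14791.768 → 14792.
At 24 labels/s: frame 14792 → 00:10:16:08.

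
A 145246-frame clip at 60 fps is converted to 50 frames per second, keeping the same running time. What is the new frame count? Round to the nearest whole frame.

Frames at target rate = 145246 × (50) / (60) = 363115/3 ≈ 121038.333.
Nearest whole frame: 121038.

121038 frames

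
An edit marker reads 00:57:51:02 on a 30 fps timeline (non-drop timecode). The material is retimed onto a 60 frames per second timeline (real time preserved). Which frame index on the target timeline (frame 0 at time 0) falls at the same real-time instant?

Source frame index: (0×3600 + 57×60 + 51) × 30 + 2 = 104132.
Real time: 104132 / (30) = 52066/15 s.
Target frame: (52066/15) × (60) = 208264.

frame 208264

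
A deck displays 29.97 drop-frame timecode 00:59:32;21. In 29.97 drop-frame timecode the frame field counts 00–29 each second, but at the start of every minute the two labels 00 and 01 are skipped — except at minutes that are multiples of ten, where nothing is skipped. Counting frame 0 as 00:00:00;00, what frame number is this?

107073

Complete 10-minute blocks: 5, each 17982 frames → 89910.
Remaining 9 whole minutes in the current block: 1800 + 8 × 1798 = 16184 frames.
Within the current minute: 32 × 30 + 21 − 2 = 979 (labels ;00/;01 skipped at this minute). Total = 89910 + 16184 + 979 = 107073.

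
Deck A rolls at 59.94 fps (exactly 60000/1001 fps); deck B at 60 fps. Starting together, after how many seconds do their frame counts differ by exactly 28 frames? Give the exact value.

The gap grows by |60 − 60000/1001| = 60/1001 frames per second.
Time for a 28-frame gap: 28 ÷ (60/1001) = 7007/15 s.

7007/15 seconds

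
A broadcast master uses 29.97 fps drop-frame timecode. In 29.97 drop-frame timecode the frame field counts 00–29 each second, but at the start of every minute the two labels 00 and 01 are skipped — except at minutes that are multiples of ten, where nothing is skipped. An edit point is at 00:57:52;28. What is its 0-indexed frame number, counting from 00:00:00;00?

104084

Complete 10-minute blocks: 5, each 17982 frames → 89910.
Remaining 7 whole minutes in the current block: 1800 + 6 × 1798 = 12588 frames.
Within the current minute: 52 × 30 + 28 − 2 = 1586 (labels ;00/;01 skipped at this minute). Total = 89910 + 12588 + 1586 = 104084.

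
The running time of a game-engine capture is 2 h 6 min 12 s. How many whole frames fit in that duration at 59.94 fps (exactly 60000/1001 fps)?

2 h 6 min 12 s = 7572 s.
Frames = 7572 × 60000/1001 = 454320000/1001 ≈ 453866.1339.
Complete frames: 453866.

453866 frames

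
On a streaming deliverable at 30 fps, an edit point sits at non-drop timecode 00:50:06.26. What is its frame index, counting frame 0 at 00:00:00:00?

Total seconds to the label: (0 × 3600 + 50 × 60 + 6) = 3006.
Frame index = 3006 × 30 + 26 = 90206.

90206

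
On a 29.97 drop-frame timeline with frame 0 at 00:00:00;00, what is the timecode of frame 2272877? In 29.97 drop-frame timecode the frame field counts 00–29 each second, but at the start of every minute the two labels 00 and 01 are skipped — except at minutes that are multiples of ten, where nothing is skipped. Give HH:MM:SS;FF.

Each 10-minute DF block holds 10 × 60 × 30 − 9 × 2 = 17982 frames. 2272877 ÷ 17982 → 126 full blocks, remainder 7145.
Within the partial block the first minute is 1800 frames and each further minute 1798, so 3 further minute boundaries passed. Total skipped labels = 18 × 126 + 2 × 3 = 2274.
Non-drop label index = 2272877 + 2274 = 2275151; at 30 labels/s that is 21:03:58:11, i.e. DF 21:03:58;11.

21:03:58;11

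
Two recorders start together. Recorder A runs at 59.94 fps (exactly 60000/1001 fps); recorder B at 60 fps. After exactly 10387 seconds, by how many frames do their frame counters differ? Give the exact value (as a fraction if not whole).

A emits 60000/1001 × 10387 = 47940000/77 frames; B emits 60 × 10387 = 623220.
Difference = 47940/77 frames (≈ 622.5974); B is ahead of A.

47940/77 frames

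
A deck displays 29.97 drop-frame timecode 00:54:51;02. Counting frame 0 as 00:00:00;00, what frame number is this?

As if non-drop at 30 labels/s: (0 × 3600 + 54 × 60 + 51) × 30 + 2 = 98732.
Minute boundaries passed: 54; those not divisible by 10: 54 − 5 = 49; dropped labels = 2 × 49 = 98.
Actual frame index = 98732 − 98 = 98634.

98634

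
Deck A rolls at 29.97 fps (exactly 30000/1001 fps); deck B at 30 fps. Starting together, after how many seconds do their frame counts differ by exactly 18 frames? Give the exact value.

600.6 seconds

The gap grows by |30 − 30000/1001| = 30/1001 frames per second.
Time for a 18-frame gap: 18 ÷ (30/1001) = 600.6 s.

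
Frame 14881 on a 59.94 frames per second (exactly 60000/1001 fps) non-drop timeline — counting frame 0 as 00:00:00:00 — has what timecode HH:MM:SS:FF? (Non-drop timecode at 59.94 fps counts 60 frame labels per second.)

14881 ÷ 60 = 248 full seconds, remainder 1 frame.
248 s = 0 h 4 min 8 s.
Timecode: 00:04:08:01.

00:04:08:01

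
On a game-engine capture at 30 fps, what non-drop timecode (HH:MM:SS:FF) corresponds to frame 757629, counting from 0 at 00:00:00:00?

757629 ÷ 30 = 25254 full seconds, remainder 9 frames.
25254 s = 7 h 0 min 54 s.
Timecode: 07:00:54:09.

07:00:54:09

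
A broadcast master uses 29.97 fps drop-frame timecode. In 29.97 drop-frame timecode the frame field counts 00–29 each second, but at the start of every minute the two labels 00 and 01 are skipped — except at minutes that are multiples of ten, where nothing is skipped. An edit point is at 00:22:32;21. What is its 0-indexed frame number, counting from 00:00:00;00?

Complete 10-minute blocks: 2, each 17982 frames → 35964.
Remaining 2 whole minutes in the current block: 1800 + 1 × 1798 = 3598 frames.
Within the current minute: 32 × 30 + 21 − 2 = 979 (labels ;00/;01 skipped at this minute). Total = 35964 + 3598 + 979 = 40541.

40541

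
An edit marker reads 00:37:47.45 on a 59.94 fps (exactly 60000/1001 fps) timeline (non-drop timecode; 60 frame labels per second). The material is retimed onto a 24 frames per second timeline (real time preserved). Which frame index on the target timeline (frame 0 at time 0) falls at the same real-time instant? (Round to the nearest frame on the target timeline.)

Source frame index: (0×3600 + 37×60 + 47) × 60 + 45 = 136065.
Real time: 136065 / (60000/1001) = 9080071/4000 s.
Target frame: (9080071/4000) × (24) = 27240213/500 ≈ 54480.426 → 54480.

frame 54480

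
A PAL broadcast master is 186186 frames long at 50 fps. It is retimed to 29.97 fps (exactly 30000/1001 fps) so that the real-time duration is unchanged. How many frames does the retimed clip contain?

111600 frames

Target frames = source frames × (target rate / source rate) = 186186 × (30000/1001)/(50) = 186186 × 600/1001 = 111600.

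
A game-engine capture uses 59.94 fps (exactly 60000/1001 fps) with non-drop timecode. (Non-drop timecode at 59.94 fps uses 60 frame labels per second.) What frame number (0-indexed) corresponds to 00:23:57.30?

Total seconds to the label: (0 × 3600 + 23 × 60 + 57) = 1437.
Frame index = 1437 × 60 + 30 = 86250.

frame 86250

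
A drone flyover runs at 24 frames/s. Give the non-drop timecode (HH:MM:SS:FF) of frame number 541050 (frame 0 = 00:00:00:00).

06:15:43:18

541050 ÷ 24 = 22543 full seconds, remainder 18 frames.
22543 s = 6 h 15 min 43 s.
Timecode: 06:15:43:18.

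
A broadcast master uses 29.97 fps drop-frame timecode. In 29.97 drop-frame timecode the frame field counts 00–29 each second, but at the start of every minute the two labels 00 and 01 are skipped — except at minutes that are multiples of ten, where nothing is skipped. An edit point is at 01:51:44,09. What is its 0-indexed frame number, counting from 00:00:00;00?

200929

Complete 10-minute blocks: 11, each 17982 frames → 197802.
Remaining 1 whole minute in the current block: 1800 + 0 × 1798 = 1800 frames.
Within the current minute: 44 × 30 + 9 − 2 = 1327 (labels ;00/;01 skipped at this minute). Total = 197802 + 1800 + 1327 = 200929.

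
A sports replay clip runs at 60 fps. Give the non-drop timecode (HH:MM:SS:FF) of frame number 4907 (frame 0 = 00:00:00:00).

4907 ÷ 60 = 81 full seconds, remainder 47 frames.
81 s = 0 h 1 min 21 s.
Timecode: 00:01:21:47.

00:01:21:47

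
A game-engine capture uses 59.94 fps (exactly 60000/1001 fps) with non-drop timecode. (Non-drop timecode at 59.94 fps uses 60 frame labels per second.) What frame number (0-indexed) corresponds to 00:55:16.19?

198979

Total seconds to the label: (0 × 3600 + 55 × 60 + 16) = 3316.
Frame index = 3316 × 60 + 19 = 198979.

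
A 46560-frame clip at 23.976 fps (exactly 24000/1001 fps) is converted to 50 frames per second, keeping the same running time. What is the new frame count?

97097 frames

Target frames = source frames × (target rate / source rate) = 46560 × (50)/(24000/1001) = 46560 × 1001/480 = 97097.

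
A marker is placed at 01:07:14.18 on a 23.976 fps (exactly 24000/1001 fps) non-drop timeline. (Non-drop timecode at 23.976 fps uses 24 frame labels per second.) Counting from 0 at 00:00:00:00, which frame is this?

96834

Total seconds to the label: (1 × 3600 + 7 × 60 + 14) = 4034.
Frame index = 4034 × 24 + 18 = 96834.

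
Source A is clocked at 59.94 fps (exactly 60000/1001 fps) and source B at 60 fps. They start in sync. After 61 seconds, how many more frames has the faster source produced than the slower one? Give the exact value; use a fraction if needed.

3660/1001 frames

A emits 60000/1001 × 61 = 3660000/1001 frames; B emits 60 × 61 = 3660.
Difference = 3660/1001 frames (≈ 3.6563); B is ahead of A.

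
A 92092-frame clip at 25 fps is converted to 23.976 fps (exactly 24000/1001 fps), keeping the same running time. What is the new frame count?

Target frames = source frames × (target rate / source rate) = 92092 × (24000/1001)/(25) = 92092 × 960/1001 = 88320.

88320 frames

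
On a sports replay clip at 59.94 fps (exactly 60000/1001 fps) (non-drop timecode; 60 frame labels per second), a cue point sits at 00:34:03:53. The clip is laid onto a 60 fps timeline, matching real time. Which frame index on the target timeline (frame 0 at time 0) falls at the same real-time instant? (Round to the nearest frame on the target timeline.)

Source frame index: (0×3600 + 34×60 + 3) × 60 + 53 = 122633.
Real time: 122633 / (60000/1001) = 122755633/60000 s.
Target frame: (122755633/60000) × (60) = 122755633/1000 ≈ 122755.633 → 122756.

frame 122756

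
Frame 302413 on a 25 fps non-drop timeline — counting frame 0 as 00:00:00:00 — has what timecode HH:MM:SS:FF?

03:21:36:13

302413 ÷ 25 = 12096 full seconds, remainder 13 frames.
12096 s = 3 h 21 min 36 s.
Timecode: 03:21:36:13.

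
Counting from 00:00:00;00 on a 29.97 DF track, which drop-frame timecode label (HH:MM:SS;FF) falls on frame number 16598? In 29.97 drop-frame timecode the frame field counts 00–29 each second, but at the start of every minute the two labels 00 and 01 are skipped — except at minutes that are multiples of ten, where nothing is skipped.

Ten DF minutes hold 17982 frames, so frame 16598 lies in block 0 (frames 0–17981) with 16598 frames into that block.
The block's first minute is 1800 frames and the rest 1798 each; 16598 frames reaches minute 9, so 0 × 18 + 9 × 2 = 18 labels have been skipped so far.
Adding those back, label number 16598 + 18 = 16616 at 30 labels/s is 553 s + 26 f = 0 h 9 min 13 s frame 26, i.e. 00:09:13;26.

00:09:13;26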